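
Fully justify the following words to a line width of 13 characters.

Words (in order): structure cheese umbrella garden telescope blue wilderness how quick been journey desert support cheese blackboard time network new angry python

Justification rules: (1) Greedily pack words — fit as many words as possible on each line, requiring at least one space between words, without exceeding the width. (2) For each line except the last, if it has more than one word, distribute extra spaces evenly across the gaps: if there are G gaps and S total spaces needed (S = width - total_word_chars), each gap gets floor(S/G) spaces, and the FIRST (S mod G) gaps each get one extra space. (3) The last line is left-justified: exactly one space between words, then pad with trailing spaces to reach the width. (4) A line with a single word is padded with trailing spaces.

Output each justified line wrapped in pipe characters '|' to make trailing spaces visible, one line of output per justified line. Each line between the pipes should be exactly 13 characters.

Line 1: ['structure'] (min_width=9, slack=4)
Line 2: ['cheese'] (min_width=6, slack=7)
Line 3: ['umbrella'] (min_width=8, slack=5)
Line 4: ['garden'] (min_width=6, slack=7)
Line 5: ['telescope'] (min_width=9, slack=4)
Line 6: ['blue'] (min_width=4, slack=9)
Line 7: ['wilderness'] (min_width=10, slack=3)
Line 8: ['how', 'quick'] (min_width=9, slack=4)
Line 9: ['been', 'journey'] (min_width=12, slack=1)
Line 10: ['desert'] (min_width=6, slack=7)
Line 11: ['support'] (min_width=7, slack=6)
Line 12: ['cheese'] (min_width=6, slack=7)
Line 13: ['blackboard'] (min_width=10, slack=3)
Line 14: ['time', 'network'] (min_width=12, slack=1)
Line 15: ['new', 'angry'] (min_width=9, slack=4)
Line 16: ['python'] (min_width=6, slack=7)

Answer: |structure    |
|cheese       |
|umbrella     |
|garden       |
|telescope    |
|blue         |
|wilderness   |
|how     quick|
|been  journey|
|desert       |
|support      |
|cheese       |
|blackboard   |
|time  network|
|new     angry|
|python       |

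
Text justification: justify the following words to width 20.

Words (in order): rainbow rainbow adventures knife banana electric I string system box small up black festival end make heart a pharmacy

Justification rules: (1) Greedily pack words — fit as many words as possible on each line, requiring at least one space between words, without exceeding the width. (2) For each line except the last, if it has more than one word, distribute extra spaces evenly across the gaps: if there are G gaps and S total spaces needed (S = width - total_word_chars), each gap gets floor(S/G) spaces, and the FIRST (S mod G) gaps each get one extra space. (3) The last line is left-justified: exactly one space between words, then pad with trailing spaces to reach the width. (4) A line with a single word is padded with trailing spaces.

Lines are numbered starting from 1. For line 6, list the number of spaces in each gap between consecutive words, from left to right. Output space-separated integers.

Answer: 3 2

Derivation:
Line 1: ['rainbow', 'rainbow'] (min_width=15, slack=5)
Line 2: ['adventures', 'knife'] (min_width=16, slack=4)
Line 3: ['banana', 'electric', 'I'] (min_width=17, slack=3)
Line 4: ['string', 'system', 'box'] (min_width=17, slack=3)
Line 5: ['small', 'up', 'black'] (min_width=14, slack=6)
Line 6: ['festival', 'end', 'make'] (min_width=17, slack=3)
Line 7: ['heart', 'a', 'pharmacy'] (min_width=16, slack=4)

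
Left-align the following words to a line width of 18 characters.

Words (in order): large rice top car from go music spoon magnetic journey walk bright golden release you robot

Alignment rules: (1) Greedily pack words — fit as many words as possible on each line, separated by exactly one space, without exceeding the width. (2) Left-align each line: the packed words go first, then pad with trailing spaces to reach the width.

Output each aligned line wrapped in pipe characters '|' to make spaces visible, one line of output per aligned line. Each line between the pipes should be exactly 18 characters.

Line 1: ['large', 'rice', 'top', 'car'] (min_width=18, slack=0)
Line 2: ['from', 'go', 'music'] (min_width=13, slack=5)
Line 3: ['spoon', 'magnetic'] (min_width=14, slack=4)
Line 4: ['journey', 'walk'] (min_width=12, slack=6)
Line 5: ['bright', 'golden'] (min_width=13, slack=5)
Line 6: ['release', 'you', 'robot'] (min_width=17, slack=1)

Answer: |large rice top car|
|from go music     |
|spoon magnetic    |
|journey walk      |
|bright golden     |
|release you robot |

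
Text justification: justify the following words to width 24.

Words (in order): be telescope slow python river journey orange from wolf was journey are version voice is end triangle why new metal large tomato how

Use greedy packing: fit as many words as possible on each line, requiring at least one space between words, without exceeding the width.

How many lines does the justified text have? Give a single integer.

Answer: 6

Derivation:
Line 1: ['be', 'telescope', 'slow', 'python'] (min_width=24, slack=0)
Line 2: ['river', 'journey', 'orange'] (min_width=20, slack=4)
Line 3: ['from', 'wolf', 'was', 'journey'] (min_width=21, slack=3)
Line 4: ['are', 'version', 'voice', 'is', 'end'] (min_width=24, slack=0)
Line 5: ['triangle', 'why', 'new', 'metal'] (min_width=22, slack=2)
Line 6: ['large', 'tomato', 'how'] (min_width=16, slack=8)
Total lines: 6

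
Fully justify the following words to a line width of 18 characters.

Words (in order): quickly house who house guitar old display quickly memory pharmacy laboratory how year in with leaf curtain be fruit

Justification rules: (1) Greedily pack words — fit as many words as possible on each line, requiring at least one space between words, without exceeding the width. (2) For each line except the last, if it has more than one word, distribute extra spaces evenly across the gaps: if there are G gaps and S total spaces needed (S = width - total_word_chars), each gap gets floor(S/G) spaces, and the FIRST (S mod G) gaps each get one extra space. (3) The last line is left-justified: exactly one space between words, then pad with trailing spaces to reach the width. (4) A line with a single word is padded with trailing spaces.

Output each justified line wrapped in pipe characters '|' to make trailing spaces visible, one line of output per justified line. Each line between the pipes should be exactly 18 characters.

Answer: |quickly  house who|
|house  guitar  old|
|display    quickly|
|memory    pharmacy|
|laboratory     how|
|year  in with leaf|
|curtain be fruit  |

Derivation:
Line 1: ['quickly', 'house', 'who'] (min_width=17, slack=1)
Line 2: ['house', 'guitar', 'old'] (min_width=16, slack=2)
Line 3: ['display', 'quickly'] (min_width=15, slack=3)
Line 4: ['memory', 'pharmacy'] (min_width=15, slack=3)
Line 5: ['laboratory', 'how'] (min_width=14, slack=4)
Line 6: ['year', 'in', 'with', 'leaf'] (min_width=17, slack=1)
Line 7: ['curtain', 'be', 'fruit'] (min_width=16, slack=2)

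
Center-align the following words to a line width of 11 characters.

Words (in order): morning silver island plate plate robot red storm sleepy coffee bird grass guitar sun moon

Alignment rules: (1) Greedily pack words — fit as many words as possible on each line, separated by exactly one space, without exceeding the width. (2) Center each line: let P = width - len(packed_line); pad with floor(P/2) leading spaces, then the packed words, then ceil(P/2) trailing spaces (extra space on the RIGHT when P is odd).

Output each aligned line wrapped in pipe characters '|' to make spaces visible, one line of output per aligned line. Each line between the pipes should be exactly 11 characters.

Answer: |  morning  |
|  silver   |
|  island   |
|plate plate|
| robot red |
|   storm   |
|  sleepy   |
|coffee bird|
|   grass   |
|guitar sun |
|   moon    |

Derivation:
Line 1: ['morning'] (min_width=7, slack=4)
Line 2: ['silver'] (min_width=6, slack=5)
Line 3: ['island'] (min_width=6, slack=5)
Line 4: ['plate', 'plate'] (min_width=11, slack=0)
Line 5: ['robot', 'red'] (min_width=9, slack=2)
Line 6: ['storm'] (min_width=5, slack=6)
Line 7: ['sleepy'] (min_width=6, slack=5)
Line 8: ['coffee', 'bird'] (min_width=11, slack=0)
Line 9: ['grass'] (min_width=5, slack=6)
Line 10: ['guitar', 'sun'] (min_width=10, slack=1)
Line 11: ['moon'] (min_width=4, slack=7)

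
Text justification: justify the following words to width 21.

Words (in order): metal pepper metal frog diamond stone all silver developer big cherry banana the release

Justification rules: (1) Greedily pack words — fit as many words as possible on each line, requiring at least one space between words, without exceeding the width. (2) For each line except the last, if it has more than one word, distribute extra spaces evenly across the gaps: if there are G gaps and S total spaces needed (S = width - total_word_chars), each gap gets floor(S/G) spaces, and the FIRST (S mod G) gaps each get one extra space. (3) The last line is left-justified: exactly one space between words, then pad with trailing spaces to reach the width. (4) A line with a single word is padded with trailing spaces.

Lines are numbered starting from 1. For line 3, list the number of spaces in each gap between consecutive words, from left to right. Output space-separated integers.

Answer: 2 1

Derivation:
Line 1: ['metal', 'pepper', 'metal'] (min_width=18, slack=3)
Line 2: ['frog', 'diamond', 'stone'] (min_width=18, slack=3)
Line 3: ['all', 'silver', 'developer'] (min_width=20, slack=1)
Line 4: ['big', 'cherry', 'banana', 'the'] (min_width=21, slack=0)
Line 5: ['release'] (min_width=7, slack=14)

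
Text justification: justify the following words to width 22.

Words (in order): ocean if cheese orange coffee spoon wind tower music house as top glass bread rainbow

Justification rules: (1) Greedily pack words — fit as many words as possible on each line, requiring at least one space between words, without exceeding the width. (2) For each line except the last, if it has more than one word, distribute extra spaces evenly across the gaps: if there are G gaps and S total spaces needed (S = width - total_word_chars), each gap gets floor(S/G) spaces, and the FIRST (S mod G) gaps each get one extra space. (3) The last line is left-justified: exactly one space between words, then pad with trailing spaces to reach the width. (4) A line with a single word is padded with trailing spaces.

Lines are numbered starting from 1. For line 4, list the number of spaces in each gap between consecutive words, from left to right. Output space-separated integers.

Line 1: ['ocean', 'if', 'cheese', 'orange'] (min_width=22, slack=0)
Line 2: ['coffee', 'spoon', 'wind'] (min_width=17, slack=5)
Line 3: ['tower', 'music', 'house', 'as'] (min_width=20, slack=2)
Line 4: ['top', 'glass', 'bread'] (min_width=15, slack=7)
Line 5: ['rainbow'] (min_width=7, slack=15)

Answer: 5 4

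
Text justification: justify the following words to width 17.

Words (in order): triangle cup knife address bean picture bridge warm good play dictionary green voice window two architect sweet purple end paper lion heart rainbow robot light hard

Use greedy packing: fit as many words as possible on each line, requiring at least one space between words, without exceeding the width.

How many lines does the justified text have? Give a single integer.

Line 1: ['triangle', 'cup'] (min_width=12, slack=5)
Line 2: ['knife', 'address'] (min_width=13, slack=4)
Line 3: ['bean', 'picture'] (min_width=12, slack=5)
Line 4: ['bridge', 'warm', 'good'] (min_width=16, slack=1)
Line 5: ['play', 'dictionary'] (min_width=15, slack=2)
Line 6: ['green', 'voice'] (min_width=11, slack=6)
Line 7: ['window', 'two'] (min_width=10, slack=7)
Line 8: ['architect', 'sweet'] (min_width=15, slack=2)
Line 9: ['purple', 'end', 'paper'] (min_width=16, slack=1)
Line 10: ['lion', 'heart'] (min_width=10, slack=7)
Line 11: ['rainbow', 'robot'] (min_width=13, slack=4)
Line 12: ['light', 'hard'] (min_width=10, slack=7)
Total lines: 12

Answer: 12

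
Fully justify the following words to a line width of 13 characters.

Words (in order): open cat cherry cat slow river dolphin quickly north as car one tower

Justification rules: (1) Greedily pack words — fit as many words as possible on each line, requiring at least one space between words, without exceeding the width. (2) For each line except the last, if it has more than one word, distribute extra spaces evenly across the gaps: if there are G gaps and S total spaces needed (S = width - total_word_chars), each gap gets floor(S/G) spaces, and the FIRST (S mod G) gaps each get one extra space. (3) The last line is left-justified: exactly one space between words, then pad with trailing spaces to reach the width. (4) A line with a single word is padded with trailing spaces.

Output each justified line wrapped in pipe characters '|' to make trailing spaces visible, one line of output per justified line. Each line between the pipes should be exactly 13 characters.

Line 1: ['open', 'cat'] (min_width=8, slack=5)
Line 2: ['cherry', 'cat'] (min_width=10, slack=3)
Line 3: ['slow', 'river'] (min_width=10, slack=3)
Line 4: ['dolphin'] (min_width=7, slack=6)
Line 5: ['quickly', 'north'] (min_width=13, slack=0)
Line 6: ['as', 'car', 'one'] (min_width=10, slack=3)
Line 7: ['tower'] (min_width=5, slack=8)

Answer: |open      cat|
|cherry    cat|
|slow    river|
|dolphin      |
|quickly north|
|as   car  one|
|tower        |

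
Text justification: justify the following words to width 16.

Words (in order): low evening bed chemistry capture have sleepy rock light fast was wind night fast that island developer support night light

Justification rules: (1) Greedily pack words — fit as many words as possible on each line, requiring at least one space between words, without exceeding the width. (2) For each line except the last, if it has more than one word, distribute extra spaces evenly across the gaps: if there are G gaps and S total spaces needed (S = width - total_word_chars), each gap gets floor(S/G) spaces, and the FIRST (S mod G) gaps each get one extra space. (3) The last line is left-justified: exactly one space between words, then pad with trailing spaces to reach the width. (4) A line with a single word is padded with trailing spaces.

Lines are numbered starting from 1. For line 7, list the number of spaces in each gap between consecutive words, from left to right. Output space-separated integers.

Line 1: ['low', 'evening', 'bed'] (min_width=15, slack=1)
Line 2: ['chemistry'] (min_width=9, slack=7)
Line 3: ['capture', 'have'] (min_width=12, slack=4)
Line 4: ['sleepy', 'rock'] (min_width=11, slack=5)
Line 5: ['light', 'fast', 'was'] (min_width=14, slack=2)
Line 6: ['wind', 'night', 'fast'] (min_width=15, slack=1)
Line 7: ['that', 'island'] (min_width=11, slack=5)
Line 8: ['developer'] (min_width=9, slack=7)
Line 9: ['support', 'night'] (min_width=13, slack=3)
Line 10: ['light'] (min_width=5, slack=11)

Answer: 6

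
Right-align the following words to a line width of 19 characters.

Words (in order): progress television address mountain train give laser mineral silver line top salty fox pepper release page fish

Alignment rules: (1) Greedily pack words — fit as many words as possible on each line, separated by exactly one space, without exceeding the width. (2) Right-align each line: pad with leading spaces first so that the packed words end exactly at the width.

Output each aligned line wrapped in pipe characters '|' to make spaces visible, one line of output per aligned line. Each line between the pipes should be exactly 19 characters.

Answer: |progress television|
|   address mountain|
|   train give laser|
|mineral silver line|
|      top salty fox|
|pepper release page|
|               fish|

Derivation:
Line 1: ['progress', 'television'] (min_width=19, slack=0)
Line 2: ['address', 'mountain'] (min_width=16, slack=3)
Line 3: ['train', 'give', 'laser'] (min_width=16, slack=3)
Line 4: ['mineral', 'silver', 'line'] (min_width=19, slack=0)
Line 5: ['top', 'salty', 'fox'] (min_width=13, slack=6)
Line 6: ['pepper', 'release', 'page'] (min_width=19, slack=0)
Line 7: ['fish'] (min_width=4, slack=15)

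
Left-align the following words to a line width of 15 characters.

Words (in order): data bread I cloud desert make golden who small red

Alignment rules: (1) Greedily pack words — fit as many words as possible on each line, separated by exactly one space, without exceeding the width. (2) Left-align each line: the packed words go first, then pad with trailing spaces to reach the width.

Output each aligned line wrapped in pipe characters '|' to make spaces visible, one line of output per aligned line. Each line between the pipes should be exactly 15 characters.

Answer: |data bread I   |
|cloud desert   |
|make golden who|
|small red      |

Derivation:
Line 1: ['data', 'bread', 'I'] (min_width=12, slack=3)
Line 2: ['cloud', 'desert'] (min_width=12, slack=3)
Line 3: ['make', 'golden', 'who'] (min_width=15, slack=0)
Line 4: ['small', 'red'] (min_width=9, slack=6)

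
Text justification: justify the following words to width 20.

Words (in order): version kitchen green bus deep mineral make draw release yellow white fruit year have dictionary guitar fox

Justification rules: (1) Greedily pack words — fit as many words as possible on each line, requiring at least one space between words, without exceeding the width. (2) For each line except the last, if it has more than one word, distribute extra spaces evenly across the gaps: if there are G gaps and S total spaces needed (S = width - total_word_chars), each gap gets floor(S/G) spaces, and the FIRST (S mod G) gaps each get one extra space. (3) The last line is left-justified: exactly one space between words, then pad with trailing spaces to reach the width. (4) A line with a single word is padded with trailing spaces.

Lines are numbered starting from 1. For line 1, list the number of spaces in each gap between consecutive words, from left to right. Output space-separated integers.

Line 1: ['version', 'kitchen'] (min_width=15, slack=5)
Line 2: ['green', 'bus', 'deep'] (min_width=14, slack=6)
Line 3: ['mineral', 'make', 'draw'] (min_width=17, slack=3)
Line 4: ['release', 'yellow', 'white'] (min_width=20, slack=0)
Line 5: ['fruit', 'year', 'have'] (min_width=15, slack=5)
Line 6: ['dictionary', 'guitar'] (min_width=17, slack=3)
Line 7: ['fox'] (min_width=3, slack=17)

Answer: 6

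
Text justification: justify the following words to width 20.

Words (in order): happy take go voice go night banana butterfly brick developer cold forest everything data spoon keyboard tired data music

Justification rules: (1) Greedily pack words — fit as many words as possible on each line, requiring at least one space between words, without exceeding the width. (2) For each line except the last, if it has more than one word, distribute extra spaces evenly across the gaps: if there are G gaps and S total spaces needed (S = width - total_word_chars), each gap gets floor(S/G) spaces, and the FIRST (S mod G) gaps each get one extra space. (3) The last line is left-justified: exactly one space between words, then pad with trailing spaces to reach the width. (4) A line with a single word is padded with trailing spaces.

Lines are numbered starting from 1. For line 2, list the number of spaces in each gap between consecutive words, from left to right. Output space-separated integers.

Answer: 4 3

Derivation:
Line 1: ['happy', 'take', 'go', 'voice'] (min_width=19, slack=1)
Line 2: ['go', 'night', 'banana'] (min_width=15, slack=5)
Line 3: ['butterfly', 'brick'] (min_width=15, slack=5)
Line 4: ['developer', 'cold'] (min_width=14, slack=6)
Line 5: ['forest', 'everything'] (min_width=17, slack=3)
Line 6: ['data', 'spoon', 'keyboard'] (min_width=19, slack=1)
Line 7: ['tired', 'data', 'music'] (min_width=16, slack=4)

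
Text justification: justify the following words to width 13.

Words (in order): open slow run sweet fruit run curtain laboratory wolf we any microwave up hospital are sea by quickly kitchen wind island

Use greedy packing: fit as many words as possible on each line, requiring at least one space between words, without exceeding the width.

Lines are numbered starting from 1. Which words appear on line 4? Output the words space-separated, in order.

Answer: laboratory

Derivation:
Line 1: ['open', 'slow', 'run'] (min_width=13, slack=0)
Line 2: ['sweet', 'fruit'] (min_width=11, slack=2)
Line 3: ['run', 'curtain'] (min_width=11, slack=2)
Line 4: ['laboratory'] (min_width=10, slack=3)
Line 5: ['wolf', 'we', 'any'] (min_width=11, slack=2)
Line 6: ['microwave', 'up'] (min_width=12, slack=1)
Line 7: ['hospital', 'are'] (min_width=12, slack=1)
Line 8: ['sea', 'by'] (min_width=6, slack=7)
Line 9: ['quickly'] (min_width=7, slack=6)
Line 10: ['kitchen', 'wind'] (min_width=12, slack=1)
Line 11: ['island'] (min_width=6, slack=7)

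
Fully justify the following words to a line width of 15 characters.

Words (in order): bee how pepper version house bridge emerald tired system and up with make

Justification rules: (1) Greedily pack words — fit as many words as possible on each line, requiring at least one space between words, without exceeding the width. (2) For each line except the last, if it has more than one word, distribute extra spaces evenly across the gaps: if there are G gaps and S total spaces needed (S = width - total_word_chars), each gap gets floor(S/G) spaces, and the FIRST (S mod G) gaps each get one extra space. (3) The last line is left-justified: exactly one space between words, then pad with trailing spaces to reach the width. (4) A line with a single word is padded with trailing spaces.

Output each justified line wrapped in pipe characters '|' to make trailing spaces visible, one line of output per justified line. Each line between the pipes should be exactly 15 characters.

Line 1: ['bee', 'how', 'pepper'] (min_width=14, slack=1)
Line 2: ['version', 'house'] (min_width=13, slack=2)
Line 3: ['bridge', 'emerald'] (min_width=14, slack=1)
Line 4: ['tired', 'system'] (min_width=12, slack=3)
Line 5: ['and', 'up', 'with'] (min_width=11, slack=4)
Line 6: ['make'] (min_width=4, slack=11)

Answer: |bee  how pepper|
|version   house|
|bridge  emerald|
|tired    system|
|and   up   with|
|make           |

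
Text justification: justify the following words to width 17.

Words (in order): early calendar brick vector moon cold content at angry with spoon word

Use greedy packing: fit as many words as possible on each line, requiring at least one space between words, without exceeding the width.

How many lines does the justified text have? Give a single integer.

Line 1: ['early', 'calendar'] (min_width=14, slack=3)
Line 2: ['brick', 'vector', 'moon'] (min_width=17, slack=0)
Line 3: ['cold', 'content', 'at'] (min_width=15, slack=2)
Line 4: ['angry', 'with', 'spoon'] (min_width=16, slack=1)
Line 5: ['word'] (min_width=4, slack=13)
Total lines: 5

Answer: 5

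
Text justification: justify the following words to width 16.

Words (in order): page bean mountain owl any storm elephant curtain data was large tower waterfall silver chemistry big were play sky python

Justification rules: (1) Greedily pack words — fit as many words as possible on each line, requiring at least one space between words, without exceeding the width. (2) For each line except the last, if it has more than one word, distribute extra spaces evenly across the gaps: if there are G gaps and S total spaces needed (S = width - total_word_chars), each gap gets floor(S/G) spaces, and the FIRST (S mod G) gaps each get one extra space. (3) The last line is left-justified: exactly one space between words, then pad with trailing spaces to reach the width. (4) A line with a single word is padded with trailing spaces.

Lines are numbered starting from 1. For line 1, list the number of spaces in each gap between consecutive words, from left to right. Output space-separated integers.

Answer: 8

Derivation:
Line 1: ['page', 'bean'] (min_width=9, slack=7)
Line 2: ['mountain', 'owl', 'any'] (min_width=16, slack=0)
Line 3: ['storm', 'elephant'] (min_width=14, slack=2)
Line 4: ['curtain', 'data', 'was'] (min_width=16, slack=0)
Line 5: ['large', 'tower'] (min_width=11, slack=5)
Line 6: ['waterfall', 'silver'] (min_width=16, slack=0)
Line 7: ['chemistry', 'big'] (min_width=13, slack=3)
Line 8: ['were', 'play', 'sky'] (min_width=13, slack=3)
Line 9: ['python'] (min_width=6, slack=10)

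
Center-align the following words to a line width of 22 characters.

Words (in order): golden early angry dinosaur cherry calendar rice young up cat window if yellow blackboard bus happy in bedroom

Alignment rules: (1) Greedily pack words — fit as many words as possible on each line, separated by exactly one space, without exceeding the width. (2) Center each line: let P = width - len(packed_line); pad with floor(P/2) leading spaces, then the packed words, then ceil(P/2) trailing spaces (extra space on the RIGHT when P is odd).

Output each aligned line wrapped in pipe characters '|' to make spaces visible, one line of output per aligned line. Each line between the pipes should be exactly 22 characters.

Line 1: ['golden', 'early', 'angry'] (min_width=18, slack=4)
Line 2: ['dinosaur', 'cherry'] (min_width=15, slack=7)
Line 3: ['calendar', 'rice', 'young', 'up'] (min_width=22, slack=0)
Line 4: ['cat', 'window', 'if', 'yellow'] (min_width=20, slack=2)
Line 5: ['blackboard', 'bus', 'happy'] (min_width=20, slack=2)
Line 6: ['in', 'bedroom'] (min_width=10, slack=12)

Answer: |  golden early angry  |
|   dinosaur cherry    |
|calendar rice young up|
| cat window if yellow |
| blackboard bus happy |
|      in bedroom      |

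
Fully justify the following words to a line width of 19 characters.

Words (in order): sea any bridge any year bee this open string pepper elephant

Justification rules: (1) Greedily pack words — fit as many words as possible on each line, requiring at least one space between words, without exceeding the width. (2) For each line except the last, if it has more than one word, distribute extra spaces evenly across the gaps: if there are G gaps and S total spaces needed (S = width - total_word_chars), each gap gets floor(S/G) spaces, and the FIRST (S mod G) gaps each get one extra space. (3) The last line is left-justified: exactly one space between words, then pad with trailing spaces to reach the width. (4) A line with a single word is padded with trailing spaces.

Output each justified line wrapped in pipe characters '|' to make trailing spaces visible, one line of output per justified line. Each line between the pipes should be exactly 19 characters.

Line 1: ['sea', 'any', 'bridge', 'any'] (min_width=18, slack=1)
Line 2: ['year', 'bee', 'this', 'open'] (min_width=18, slack=1)
Line 3: ['string', 'pepper'] (min_width=13, slack=6)
Line 4: ['elephant'] (min_width=8, slack=11)

Answer: |sea  any bridge any|
|year  bee this open|
|string       pepper|
|elephant           |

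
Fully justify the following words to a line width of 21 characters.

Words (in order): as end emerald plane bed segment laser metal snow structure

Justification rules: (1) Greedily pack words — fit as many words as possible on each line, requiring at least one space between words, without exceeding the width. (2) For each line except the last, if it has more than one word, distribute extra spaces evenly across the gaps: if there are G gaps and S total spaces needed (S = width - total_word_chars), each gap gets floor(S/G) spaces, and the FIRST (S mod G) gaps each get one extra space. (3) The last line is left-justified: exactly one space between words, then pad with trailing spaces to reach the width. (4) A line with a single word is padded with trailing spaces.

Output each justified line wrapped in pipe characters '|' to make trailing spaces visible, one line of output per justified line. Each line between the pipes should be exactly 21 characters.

Answer: |as  end emerald plane|
|bed   segment   laser|
|metal snow structure |

Derivation:
Line 1: ['as', 'end', 'emerald', 'plane'] (min_width=20, slack=1)
Line 2: ['bed', 'segment', 'laser'] (min_width=17, slack=4)
Line 3: ['metal', 'snow', 'structure'] (min_width=20, slack=1)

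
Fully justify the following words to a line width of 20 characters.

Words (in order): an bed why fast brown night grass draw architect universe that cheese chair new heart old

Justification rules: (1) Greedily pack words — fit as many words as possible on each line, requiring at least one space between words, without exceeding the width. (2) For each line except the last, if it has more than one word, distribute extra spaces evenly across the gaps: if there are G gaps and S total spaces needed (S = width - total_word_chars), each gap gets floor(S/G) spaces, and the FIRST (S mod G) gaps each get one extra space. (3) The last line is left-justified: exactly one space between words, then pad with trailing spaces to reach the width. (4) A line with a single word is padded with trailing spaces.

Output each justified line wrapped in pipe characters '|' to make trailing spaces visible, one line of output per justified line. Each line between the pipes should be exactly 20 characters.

Answer: |an   bed   why  fast|
|brown   night  grass|
|draw       architect|
|universe that cheese|
|chair new heart old |

Derivation:
Line 1: ['an', 'bed', 'why', 'fast'] (min_width=15, slack=5)
Line 2: ['brown', 'night', 'grass'] (min_width=17, slack=3)
Line 3: ['draw', 'architect'] (min_width=14, slack=6)
Line 4: ['universe', 'that', 'cheese'] (min_width=20, slack=0)
Line 5: ['chair', 'new', 'heart', 'old'] (min_width=19, slack=1)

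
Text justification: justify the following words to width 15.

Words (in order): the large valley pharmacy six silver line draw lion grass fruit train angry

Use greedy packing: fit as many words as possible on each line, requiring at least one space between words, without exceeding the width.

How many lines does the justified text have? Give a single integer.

Answer: 6

Derivation:
Line 1: ['the', 'large'] (min_width=9, slack=6)
Line 2: ['valley', 'pharmacy'] (min_width=15, slack=0)
Line 3: ['six', 'silver', 'line'] (min_width=15, slack=0)
Line 4: ['draw', 'lion', 'grass'] (min_width=15, slack=0)
Line 5: ['fruit', 'train'] (min_width=11, slack=4)
Line 6: ['angry'] (min_width=5, slack=10)
Total lines: 6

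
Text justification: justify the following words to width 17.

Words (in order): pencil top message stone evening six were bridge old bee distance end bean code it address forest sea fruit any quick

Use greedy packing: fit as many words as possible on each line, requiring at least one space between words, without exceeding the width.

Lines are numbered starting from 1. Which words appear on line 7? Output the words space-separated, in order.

Line 1: ['pencil', 'top'] (min_width=10, slack=7)
Line 2: ['message', 'stone'] (min_width=13, slack=4)
Line 3: ['evening', 'six', 'were'] (min_width=16, slack=1)
Line 4: ['bridge', 'old', 'bee'] (min_width=14, slack=3)
Line 5: ['distance', 'end', 'bean'] (min_width=17, slack=0)
Line 6: ['code', 'it', 'address'] (min_width=15, slack=2)
Line 7: ['forest', 'sea', 'fruit'] (min_width=16, slack=1)
Line 8: ['any', 'quick'] (min_width=9, slack=8)

Answer: forest sea fruit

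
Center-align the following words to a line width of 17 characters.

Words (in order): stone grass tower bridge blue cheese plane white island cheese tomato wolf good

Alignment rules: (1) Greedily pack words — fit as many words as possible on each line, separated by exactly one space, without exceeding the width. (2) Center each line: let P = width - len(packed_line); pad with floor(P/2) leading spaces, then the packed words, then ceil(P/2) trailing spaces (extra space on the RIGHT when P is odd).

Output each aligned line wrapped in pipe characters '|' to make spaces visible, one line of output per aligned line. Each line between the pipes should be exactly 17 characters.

Answer: |stone grass tower|
|   bridge blue   |
|  cheese plane   |
|  white island   |
|  cheese tomato  |
|    wolf good    |

Derivation:
Line 1: ['stone', 'grass', 'tower'] (min_width=17, slack=0)
Line 2: ['bridge', 'blue'] (min_width=11, slack=6)
Line 3: ['cheese', 'plane'] (min_width=12, slack=5)
Line 4: ['white', 'island'] (min_width=12, slack=5)
Line 5: ['cheese', 'tomato'] (min_width=13, slack=4)
Line 6: ['wolf', 'good'] (min_width=9, slack=8)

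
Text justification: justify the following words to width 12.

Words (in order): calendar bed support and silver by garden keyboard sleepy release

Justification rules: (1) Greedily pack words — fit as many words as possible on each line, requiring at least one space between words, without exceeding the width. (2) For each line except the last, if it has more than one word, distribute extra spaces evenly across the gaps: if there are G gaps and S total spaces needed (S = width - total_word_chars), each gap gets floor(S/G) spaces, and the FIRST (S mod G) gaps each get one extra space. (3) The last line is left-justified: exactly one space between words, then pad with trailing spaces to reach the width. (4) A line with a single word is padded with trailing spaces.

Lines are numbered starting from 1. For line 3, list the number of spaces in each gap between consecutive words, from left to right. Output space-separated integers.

Answer: 4

Derivation:
Line 1: ['calendar', 'bed'] (min_width=12, slack=0)
Line 2: ['support', 'and'] (min_width=11, slack=1)
Line 3: ['silver', 'by'] (min_width=9, slack=3)
Line 4: ['garden'] (min_width=6, slack=6)
Line 5: ['keyboard'] (min_width=8, slack=4)
Line 6: ['sleepy'] (min_width=6, slack=6)
Line 7: ['release'] (min_width=7, slack=5)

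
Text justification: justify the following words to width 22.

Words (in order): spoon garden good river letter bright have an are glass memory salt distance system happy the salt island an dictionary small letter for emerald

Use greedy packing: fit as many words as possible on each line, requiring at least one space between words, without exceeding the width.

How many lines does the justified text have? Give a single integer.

Line 1: ['spoon', 'garden', 'good'] (min_width=17, slack=5)
Line 2: ['river', 'letter', 'bright'] (min_width=19, slack=3)
Line 3: ['have', 'an', 'are', 'glass'] (min_width=17, slack=5)
Line 4: ['memory', 'salt', 'distance'] (min_width=20, slack=2)
Line 5: ['system', 'happy', 'the', 'salt'] (min_width=21, slack=1)
Line 6: ['island', 'an', 'dictionary'] (min_width=20, slack=2)
Line 7: ['small', 'letter', 'for'] (min_width=16, slack=6)
Line 8: ['emerald'] (min_width=7, slack=15)
Total lines: 8

Answer: 8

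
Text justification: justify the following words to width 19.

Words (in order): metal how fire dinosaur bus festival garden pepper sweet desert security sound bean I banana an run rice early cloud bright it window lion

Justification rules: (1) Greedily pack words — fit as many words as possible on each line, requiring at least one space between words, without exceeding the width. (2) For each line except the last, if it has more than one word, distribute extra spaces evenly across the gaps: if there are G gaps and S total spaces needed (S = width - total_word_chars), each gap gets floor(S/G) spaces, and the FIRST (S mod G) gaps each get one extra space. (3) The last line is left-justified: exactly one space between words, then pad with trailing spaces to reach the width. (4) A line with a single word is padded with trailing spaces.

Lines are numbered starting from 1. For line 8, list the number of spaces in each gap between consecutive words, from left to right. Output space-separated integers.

Line 1: ['metal', 'how', 'fire'] (min_width=14, slack=5)
Line 2: ['dinosaur', 'bus'] (min_width=12, slack=7)
Line 3: ['festival', 'garden'] (min_width=15, slack=4)
Line 4: ['pepper', 'sweet', 'desert'] (min_width=19, slack=0)
Line 5: ['security', 'sound', 'bean'] (min_width=19, slack=0)
Line 6: ['I', 'banana', 'an', 'run'] (min_width=15, slack=4)
Line 7: ['rice', 'early', 'cloud'] (min_width=16, slack=3)
Line 8: ['bright', 'it', 'window'] (min_width=16, slack=3)
Line 9: ['lion'] (min_width=4, slack=15)

Answer: 3 2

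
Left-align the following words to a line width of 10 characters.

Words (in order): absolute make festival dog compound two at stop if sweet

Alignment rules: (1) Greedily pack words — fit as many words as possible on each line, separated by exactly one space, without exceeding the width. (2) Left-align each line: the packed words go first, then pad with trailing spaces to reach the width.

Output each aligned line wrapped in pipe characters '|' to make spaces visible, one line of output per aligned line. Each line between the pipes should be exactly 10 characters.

Answer: |absolute  |
|make      |
|festival  |
|dog       |
|compound  |
|two at    |
|stop if   |
|sweet     |

Derivation:
Line 1: ['absolute'] (min_width=8, slack=2)
Line 2: ['make'] (min_width=4, slack=6)
Line 3: ['festival'] (min_width=8, slack=2)
Line 4: ['dog'] (min_width=3, slack=7)
Line 5: ['compound'] (min_width=8, slack=2)
Line 6: ['two', 'at'] (min_width=6, slack=4)
Line 7: ['stop', 'if'] (min_width=7, slack=3)
Line 8: ['sweet'] (min_width=5, slack=5)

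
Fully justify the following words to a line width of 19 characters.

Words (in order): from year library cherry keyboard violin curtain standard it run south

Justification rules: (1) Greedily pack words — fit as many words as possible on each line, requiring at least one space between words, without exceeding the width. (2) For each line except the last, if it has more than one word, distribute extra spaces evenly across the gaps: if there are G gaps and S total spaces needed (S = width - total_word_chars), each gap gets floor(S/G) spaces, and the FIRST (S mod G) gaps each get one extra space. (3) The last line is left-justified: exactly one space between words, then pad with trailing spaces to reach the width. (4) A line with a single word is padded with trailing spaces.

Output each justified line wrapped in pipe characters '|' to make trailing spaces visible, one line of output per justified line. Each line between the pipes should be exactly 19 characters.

Answer: |from  year  library|
|cherry     keyboard|
|violin      curtain|
|standard   it   run|
|south              |

Derivation:
Line 1: ['from', 'year', 'library'] (min_width=17, slack=2)
Line 2: ['cherry', 'keyboard'] (min_width=15, slack=4)
Line 3: ['violin', 'curtain'] (min_width=14, slack=5)
Line 4: ['standard', 'it', 'run'] (min_width=15, slack=4)
Line 5: ['south'] (min_width=5, slack=14)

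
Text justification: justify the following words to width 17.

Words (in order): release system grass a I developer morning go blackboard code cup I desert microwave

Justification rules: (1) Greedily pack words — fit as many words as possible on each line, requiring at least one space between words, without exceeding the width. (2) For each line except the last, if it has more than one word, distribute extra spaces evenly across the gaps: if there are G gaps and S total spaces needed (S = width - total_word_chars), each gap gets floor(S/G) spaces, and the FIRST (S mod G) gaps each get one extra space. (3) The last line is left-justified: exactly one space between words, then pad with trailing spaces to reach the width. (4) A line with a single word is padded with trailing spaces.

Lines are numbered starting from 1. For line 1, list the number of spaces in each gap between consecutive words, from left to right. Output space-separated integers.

Answer: 4

Derivation:
Line 1: ['release', 'system'] (min_width=14, slack=3)
Line 2: ['grass', 'a', 'I'] (min_width=9, slack=8)
Line 3: ['developer', 'morning'] (min_width=17, slack=0)
Line 4: ['go', 'blackboard'] (min_width=13, slack=4)
Line 5: ['code', 'cup', 'I', 'desert'] (min_width=17, slack=0)
Line 6: ['microwave'] (min_width=9, slack=8)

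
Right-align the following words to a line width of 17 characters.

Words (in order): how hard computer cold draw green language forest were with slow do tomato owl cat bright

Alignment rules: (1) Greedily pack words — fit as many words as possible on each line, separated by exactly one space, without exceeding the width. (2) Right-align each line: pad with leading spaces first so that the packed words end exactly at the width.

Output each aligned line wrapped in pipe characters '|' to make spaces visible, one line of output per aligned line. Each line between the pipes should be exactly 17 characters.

Answer: |how hard computer|
|  cold draw green|
|  language forest|
|were with slow do|
|   tomato owl cat|
|           bright|

Derivation:
Line 1: ['how', 'hard', 'computer'] (min_width=17, slack=0)
Line 2: ['cold', 'draw', 'green'] (min_width=15, slack=2)
Line 3: ['language', 'forest'] (min_width=15, slack=2)
Line 4: ['were', 'with', 'slow', 'do'] (min_width=17, slack=0)
Line 5: ['tomato', 'owl', 'cat'] (min_width=14, slack=3)
Line 6: ['bright'] (min_width=6, slack=11)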